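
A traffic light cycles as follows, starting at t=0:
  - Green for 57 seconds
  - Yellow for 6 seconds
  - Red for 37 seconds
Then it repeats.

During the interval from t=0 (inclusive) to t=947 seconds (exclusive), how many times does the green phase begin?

Answer: 10

Derivation:
Cycle = 57+6+37 = 100s
green phase starts at t = k*100 + 0 for k=0,1,2,...
Need k*100+0 < 947 → k < 9.470
k ∈ {0, ..., 9} → 10 starts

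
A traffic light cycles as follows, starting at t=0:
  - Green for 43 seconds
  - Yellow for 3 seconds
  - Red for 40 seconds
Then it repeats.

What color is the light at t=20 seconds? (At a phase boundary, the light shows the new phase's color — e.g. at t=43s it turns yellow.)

Cycle length = 43 + 3 + 40 = 86s
t = 20, phase_t = 20 mod 86 = 20
20 < 43 (green end) → GREEN

Answer: green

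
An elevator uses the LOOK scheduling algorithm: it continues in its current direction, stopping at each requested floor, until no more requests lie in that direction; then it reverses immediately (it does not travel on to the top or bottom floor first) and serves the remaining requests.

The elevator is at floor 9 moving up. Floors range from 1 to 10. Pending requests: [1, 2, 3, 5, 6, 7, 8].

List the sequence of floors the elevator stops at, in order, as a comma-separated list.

Answer: 8, 7, 6, 5, 3, 2, 1

Derivation:
Current: 9, moving UP
Serve above first (ascending): []
Then reverse, serve below (descending): [8, 7, 6, 5, 3, 2, 1]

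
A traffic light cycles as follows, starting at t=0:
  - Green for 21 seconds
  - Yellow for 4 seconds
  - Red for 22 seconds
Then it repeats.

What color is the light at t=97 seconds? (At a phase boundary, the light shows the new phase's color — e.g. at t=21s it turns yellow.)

Answer: green

Derivation:
Cycle length = 21 + 4 + 22 = 47s
t = 97, phase_t = 97 mod 47 = 3
3 < 21 (green end) → GREEN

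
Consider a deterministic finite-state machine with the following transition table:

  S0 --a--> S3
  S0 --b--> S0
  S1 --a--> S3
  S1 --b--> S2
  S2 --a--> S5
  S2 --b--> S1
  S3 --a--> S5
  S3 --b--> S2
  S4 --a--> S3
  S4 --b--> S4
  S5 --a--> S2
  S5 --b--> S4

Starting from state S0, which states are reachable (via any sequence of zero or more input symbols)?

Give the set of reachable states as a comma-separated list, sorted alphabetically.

Answer: S0, S1, S2, S3, S4, S5

Derivation:
BFS from S0:
  visit S0: S0--a-->S3 (new), S0--b-->S0 (seen)
  visit S3: S3--a-->S5 (new), S3--b-->S2 (new)
  visit S5: S5--a-->S2 (seen), S5--b-->S4 (new)
  visit S2: S2--a-->S5 (seen), S2--b-->S1 (new)
  visit S4: S4--a-->S3 (seen), S4--b-->S4 (seen)
  visit S1: S1--a-->S3 (seen), S1--b-->S2 (seen)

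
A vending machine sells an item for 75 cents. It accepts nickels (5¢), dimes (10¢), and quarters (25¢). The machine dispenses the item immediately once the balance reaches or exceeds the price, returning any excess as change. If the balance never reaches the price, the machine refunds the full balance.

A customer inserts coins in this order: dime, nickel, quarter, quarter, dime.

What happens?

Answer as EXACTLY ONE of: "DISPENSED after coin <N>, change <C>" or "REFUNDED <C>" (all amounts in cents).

Answer: DISPENSED after coin 5, change 0

Derivation:
Price: 75¢
Coin 1 (dime, 10¢): balance = 10¢
Coin 2 (nickel, 5¢): balance = 15¢
Coin 3 (quarter, 25¢): balance = 40¢
Coin 4 (quarter, 25¢): balance = 65¢
Coin 5 (dime, 10¢): balance = 75¢
  → balance >= price → DISPENSE, change = 75 - 75 = 0¢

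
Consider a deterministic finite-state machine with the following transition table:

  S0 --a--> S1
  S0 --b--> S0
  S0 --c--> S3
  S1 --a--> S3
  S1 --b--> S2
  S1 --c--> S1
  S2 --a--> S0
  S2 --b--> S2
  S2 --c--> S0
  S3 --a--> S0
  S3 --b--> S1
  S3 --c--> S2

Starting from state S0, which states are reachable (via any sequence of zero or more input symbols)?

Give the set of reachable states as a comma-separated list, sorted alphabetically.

Answer: S0, S1, S2, S3

Derivation:
BFS from S0:
  visit S0: S0--a-->S1 (new), S0--b-->S0 (seen), S0--c-->S3 (new)
  visit S1: S1--a-->S3 (seen), S1--b-->S2 (new), S1--c-->S1 (seen)
  visit S3: S3--a-->S0 (seen), S3--b-->S1 (seen), S3--c-->S2 (seen)
  visit S2: S2--a-->S0 (seen), S2--b-->S2 (seen), S2--c-->S0 (seen)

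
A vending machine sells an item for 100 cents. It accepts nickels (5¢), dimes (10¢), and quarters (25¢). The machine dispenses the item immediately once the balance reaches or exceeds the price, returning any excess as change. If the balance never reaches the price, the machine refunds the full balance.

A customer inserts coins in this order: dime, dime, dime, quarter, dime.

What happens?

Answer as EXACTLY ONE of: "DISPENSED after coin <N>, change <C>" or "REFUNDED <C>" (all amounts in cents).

Price: 100¢
Coin 1 (dime, 10¢): balance = 10¢
Coin 2 (dime, 10¢): balance = 20¢
Coin 3 (dime, 10¢): balance = 30¢
Coin 4 (quarter, 25¢): balance = 55¢
Coin 5 (dime, 10¢): balance = 65¢
All coins inserted, balance 65¢ < price 100¢ → REFUND 65¢

Answer: REFUNDED 65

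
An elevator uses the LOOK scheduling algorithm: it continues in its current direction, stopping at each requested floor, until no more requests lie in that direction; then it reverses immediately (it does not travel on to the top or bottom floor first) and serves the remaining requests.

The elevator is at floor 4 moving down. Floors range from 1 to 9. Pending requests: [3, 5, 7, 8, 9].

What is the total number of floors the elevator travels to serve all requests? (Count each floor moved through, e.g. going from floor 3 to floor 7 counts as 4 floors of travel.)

Answer: 7

Derivation:
Start at floor 4 moving down, LOOK stop order: [3, 5, 7, 8, 9]
  4 → 3: |3-4| = 1, total = 1
  3 → 5: |5-3| = 2, total = 3
  5 → 7: |7-5| = 2, total = 5
  7 → 8: |8-7| = 1, total = 6
  8 → 9: |9-8| = 1, total = 7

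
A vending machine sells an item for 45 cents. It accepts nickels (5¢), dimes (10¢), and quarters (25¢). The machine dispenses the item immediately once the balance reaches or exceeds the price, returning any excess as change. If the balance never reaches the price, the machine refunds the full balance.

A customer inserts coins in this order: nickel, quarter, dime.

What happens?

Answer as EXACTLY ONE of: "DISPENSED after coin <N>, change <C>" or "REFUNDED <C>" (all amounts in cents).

Answer: REFUNDED 40

Derivation:
Price: 45¢
Coin 1 (nickel, 5¢): balance = 5¢
Coin 2 (quarter, 25¢): balance = 30¢
Coin 3 (dime, 10¢): balance = 40¢
All coins inserted, balance 40¢ < price 45¢ → REFUND 40¢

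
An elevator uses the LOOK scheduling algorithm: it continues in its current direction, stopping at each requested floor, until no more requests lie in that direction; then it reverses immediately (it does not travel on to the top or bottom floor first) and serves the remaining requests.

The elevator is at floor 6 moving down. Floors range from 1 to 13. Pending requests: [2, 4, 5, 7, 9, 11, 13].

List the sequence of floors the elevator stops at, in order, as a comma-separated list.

Answer: 5, 4, 2, 7, 9, 11, 13

Derivation:
Current: 6, moving DOWN
Serve below first (descending): [5, 4, 2]
Then reverse, serve above (ascending): [7, 9, 11, 13]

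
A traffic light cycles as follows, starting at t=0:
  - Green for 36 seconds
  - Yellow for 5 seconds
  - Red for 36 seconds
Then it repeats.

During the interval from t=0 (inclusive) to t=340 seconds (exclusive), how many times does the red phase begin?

Answer: 4

Derivation:
Cycle = 36+5+36 = 77s
red phase starts at t = k*77 + 41 for k=0,1,2,...
Need k*77+41 < 340 → k < 3.883
k ∈ {0, ..., 3} → 4 starts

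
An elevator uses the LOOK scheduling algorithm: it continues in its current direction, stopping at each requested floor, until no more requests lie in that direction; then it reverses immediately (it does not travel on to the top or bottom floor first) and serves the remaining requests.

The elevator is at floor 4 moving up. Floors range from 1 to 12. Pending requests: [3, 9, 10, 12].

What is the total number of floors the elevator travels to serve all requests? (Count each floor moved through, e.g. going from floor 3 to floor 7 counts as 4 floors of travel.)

Answer: 17

Derivation:
Start at floor 4 moving up, LOOK stop order: [9, 10, 12, 3]
  4 → 9: |9-4| = 5, total = 5
  9 → 10: |10-9| = 1, total = 6
  10 → 12: |12-10| = 2, total = 8
  12 → 3: |3-12| = 9, total = 17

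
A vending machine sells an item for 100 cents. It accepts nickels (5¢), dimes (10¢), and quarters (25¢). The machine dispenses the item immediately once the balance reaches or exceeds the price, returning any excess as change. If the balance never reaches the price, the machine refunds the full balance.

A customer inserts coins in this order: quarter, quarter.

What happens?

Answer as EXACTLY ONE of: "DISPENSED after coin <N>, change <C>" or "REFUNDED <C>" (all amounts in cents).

Answer: REFUNDED 50

Derivation:
Price: 100¢
Coin 1 (quarter, 25¢): balance = 25¢
Coin 2 (quarter, 25¢): balance = 50¢
All coins inserted, balance 50¢ < price 100¢ → REFUND 50¢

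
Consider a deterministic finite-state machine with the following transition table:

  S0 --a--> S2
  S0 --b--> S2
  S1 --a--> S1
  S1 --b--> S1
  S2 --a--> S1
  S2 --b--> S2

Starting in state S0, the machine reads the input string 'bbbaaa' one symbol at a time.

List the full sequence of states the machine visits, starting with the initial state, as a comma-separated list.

Start: S0
  read 'b': S0 --b--> S2
  read 'b': S2 --b--> S2
  read 'b': S2 --b--> S2
  read 'a': S2 --a--> S1
  read 'a': S1 --a--> S1
  read 'a': S1 --a--> S1

Answer: S0, S2, S2, S2, S1, S1, S1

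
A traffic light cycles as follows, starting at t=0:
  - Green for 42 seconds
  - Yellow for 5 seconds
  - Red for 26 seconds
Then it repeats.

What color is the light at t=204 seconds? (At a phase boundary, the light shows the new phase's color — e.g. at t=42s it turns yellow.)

Answer: red

Derivation:
Cycle length = 42 + 5 + 26 = 73s
t = 204, phase_t = 204 mod 73 = 58
58 >= 47 → RED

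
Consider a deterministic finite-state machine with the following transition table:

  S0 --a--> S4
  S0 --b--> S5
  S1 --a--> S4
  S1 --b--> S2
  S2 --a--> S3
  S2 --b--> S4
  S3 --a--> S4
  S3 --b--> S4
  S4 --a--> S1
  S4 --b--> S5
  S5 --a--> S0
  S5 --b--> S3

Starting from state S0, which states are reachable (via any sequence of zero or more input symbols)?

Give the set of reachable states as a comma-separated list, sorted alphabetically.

BFS from S0:
  visit S0: S0--a-->S4 (new), S0--b-->S5 (new)
  visit S4: S4--a-->S1 (new), S4--b-->S5 (seen)
  visit S5: S5--a-->S0 (seen), S5--b-->S3 (new)
  visit S1: S1--a-->S4 (seen), S1--b-->S2 (new)
  visit S3: S3--a-->S4 (seen), S3--b-->S4 (seen)
  visit S2: S2--a-->S3 (seen), S2--b-->S4 (seen)

Answer: S0, S1, S2, S3, S4, S5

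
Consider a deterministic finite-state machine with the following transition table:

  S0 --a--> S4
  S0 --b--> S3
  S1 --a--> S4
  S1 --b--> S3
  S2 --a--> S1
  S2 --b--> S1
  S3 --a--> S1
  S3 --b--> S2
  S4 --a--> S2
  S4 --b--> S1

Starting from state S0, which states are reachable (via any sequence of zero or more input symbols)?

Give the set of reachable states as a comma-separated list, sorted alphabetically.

BFS from S0:
  visit S0: S0--a-->S4 (new), S0--b-->S3 (new)
  visit S4: S4--a-->S2 (new), S4--b-->S1 (new)
  visit S3: S3--a-->S1 (seen), S3--b-->S2 (seen)
  visit S2: S2--a-->S1 (seen), S2--b-->S1 (seen)
  visit S1: S1--a-->S4 (seen), S1--b-->S3 (seen)

Answer: S0, S1, S2, S3, S4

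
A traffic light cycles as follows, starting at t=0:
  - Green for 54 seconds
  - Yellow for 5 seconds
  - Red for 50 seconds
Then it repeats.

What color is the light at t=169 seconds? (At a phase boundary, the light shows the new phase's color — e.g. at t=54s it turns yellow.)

Answer: red

Derivation:
Cycle length = 54 + 5 + 50 = 109s
t = 169, phase_t = 169 mod 109 = 60
60 >= 59 → RED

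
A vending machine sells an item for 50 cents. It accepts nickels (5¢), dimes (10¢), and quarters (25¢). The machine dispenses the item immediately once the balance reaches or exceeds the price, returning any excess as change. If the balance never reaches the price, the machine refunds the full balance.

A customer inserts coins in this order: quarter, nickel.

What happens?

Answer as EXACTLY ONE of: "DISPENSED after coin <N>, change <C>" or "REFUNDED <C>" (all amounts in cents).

Price: 50¢
Coin 1 (quarter, 25¢): balance = 25¢
Coin 2 (nickel, 5¢): balance = 30¢
All coins inserted, balance 30¢ < price 50¢ → REFUND 30¢

Answer: REFUNDED 30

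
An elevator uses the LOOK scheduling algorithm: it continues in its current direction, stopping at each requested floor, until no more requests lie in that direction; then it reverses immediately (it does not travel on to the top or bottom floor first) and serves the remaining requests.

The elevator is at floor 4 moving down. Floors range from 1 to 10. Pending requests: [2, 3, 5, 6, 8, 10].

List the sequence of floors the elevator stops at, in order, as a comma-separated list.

Answer: 3, 2, 5, 6, 8, 10

Derivation:
Current: 4, moving DOWN
Serve below first (descending): [3, 2]
Then reverse, serve above (ascending): [5, 6, 8, 10]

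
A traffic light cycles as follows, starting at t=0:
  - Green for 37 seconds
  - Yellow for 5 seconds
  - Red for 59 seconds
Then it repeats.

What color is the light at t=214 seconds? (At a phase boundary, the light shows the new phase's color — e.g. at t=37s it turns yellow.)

Cycle length = 37 + 5 + 59 = 101s
t = 214, phase_t = 214 mod 101 = 12
12 < 37 (green end) → GREEN

Answer: green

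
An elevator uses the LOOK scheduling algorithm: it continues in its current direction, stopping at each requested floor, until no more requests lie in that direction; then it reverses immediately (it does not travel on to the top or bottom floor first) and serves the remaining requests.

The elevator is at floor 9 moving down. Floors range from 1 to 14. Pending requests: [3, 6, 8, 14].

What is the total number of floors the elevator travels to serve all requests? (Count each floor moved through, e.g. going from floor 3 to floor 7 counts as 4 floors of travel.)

Start at floor 9 moving down, LOOK stop order: [8, 6, 3, 14]
  9 → 8: |8-9| = 1, total = 1
  8 → 6: |6-8| = 2, total = 3
  6 → 3: |3-6| = 3, total = 6
  3 → 14: |14-3| = 11, total = 17

Answer: 17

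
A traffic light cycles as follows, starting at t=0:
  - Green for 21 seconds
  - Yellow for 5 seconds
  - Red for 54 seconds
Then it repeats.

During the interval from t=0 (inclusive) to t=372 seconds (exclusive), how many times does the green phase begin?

Cycle = 21+5+54 = 80s
green phase starts at t = k*80 + 0 for k=0,1,2,...
Need k*80+0 < 372 → k < 4.650
k ∈ {0, ..., 4} → 5 starts

Answer: 5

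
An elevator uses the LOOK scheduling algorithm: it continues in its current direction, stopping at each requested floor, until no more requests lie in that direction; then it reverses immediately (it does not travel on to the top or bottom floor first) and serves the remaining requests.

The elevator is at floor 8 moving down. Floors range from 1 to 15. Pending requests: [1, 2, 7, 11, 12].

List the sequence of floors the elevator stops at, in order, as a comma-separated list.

Current: 8, moving DOWN
Serve below first (descending): [7, 2, 1]
Then reverse, serve above (ascending): [11, 12]

Answer: 7, 2, 1, 11, 12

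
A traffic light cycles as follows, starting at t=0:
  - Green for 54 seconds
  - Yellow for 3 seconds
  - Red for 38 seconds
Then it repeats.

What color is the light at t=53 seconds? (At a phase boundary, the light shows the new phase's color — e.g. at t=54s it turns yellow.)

Cycle length = 54 + 3 + 38 = 95s
t = 53, phase_t = 53 mod 95 = 53
53 < 54 (green end) → GREEN

Answer: green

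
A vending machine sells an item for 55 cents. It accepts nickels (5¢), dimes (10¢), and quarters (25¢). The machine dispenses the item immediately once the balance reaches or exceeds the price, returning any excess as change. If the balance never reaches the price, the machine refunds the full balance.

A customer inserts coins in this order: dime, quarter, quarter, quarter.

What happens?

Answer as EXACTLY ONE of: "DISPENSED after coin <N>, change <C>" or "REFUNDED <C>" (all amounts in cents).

Answer: DISPENSED after coin 3, change 5

Derivation:
Price: 55¢
Coin 1 (dime, 10¢): balance = 10¢
Coin 2 (quarter, 25¢): balance = 35¢
Coin 3 (quarter, 25¢): balance = 60¢
  → balance >= price → DISPENSE, change = 60 - 55 = 5¢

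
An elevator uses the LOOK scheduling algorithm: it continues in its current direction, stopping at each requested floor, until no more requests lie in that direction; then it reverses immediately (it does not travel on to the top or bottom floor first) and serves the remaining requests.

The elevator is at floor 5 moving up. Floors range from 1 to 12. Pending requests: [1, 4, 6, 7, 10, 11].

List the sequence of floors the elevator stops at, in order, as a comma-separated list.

Current: 5, moving UP
Serve above first (ascending): [6, 7, 10, 11]
Then reverse, serve below (descending): [4, 1]

Answer: 6, 7, 10, 11, 4, 1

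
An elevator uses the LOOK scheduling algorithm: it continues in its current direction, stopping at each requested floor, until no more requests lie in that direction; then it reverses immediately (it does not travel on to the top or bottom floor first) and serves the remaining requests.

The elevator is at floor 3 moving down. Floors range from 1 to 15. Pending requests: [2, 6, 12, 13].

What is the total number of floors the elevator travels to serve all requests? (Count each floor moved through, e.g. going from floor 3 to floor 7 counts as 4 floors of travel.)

Start at floor 3 moving down, LOOK stop order: [2, 6, 12, 13]
  3 → 2: |2-3| = 1, total = 1
  2 → 6: |6-2| = 4, total = 5
  6 → 12: |12-6| = 6, total = 11
  12 → 13: |13-12| = 1, total = 12

Answer: 12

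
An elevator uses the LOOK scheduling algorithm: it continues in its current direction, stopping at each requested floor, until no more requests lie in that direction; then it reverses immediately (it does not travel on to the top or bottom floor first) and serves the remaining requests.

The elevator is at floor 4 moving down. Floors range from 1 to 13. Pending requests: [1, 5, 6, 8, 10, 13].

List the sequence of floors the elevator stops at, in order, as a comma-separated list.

Current: 4, moving DOWN
Serve below first (descending): [1]
Then reverse, serve above (ascending): [5, 6, 8, 10, 13]

Answer: 1, 5, 6, 8, 10, 13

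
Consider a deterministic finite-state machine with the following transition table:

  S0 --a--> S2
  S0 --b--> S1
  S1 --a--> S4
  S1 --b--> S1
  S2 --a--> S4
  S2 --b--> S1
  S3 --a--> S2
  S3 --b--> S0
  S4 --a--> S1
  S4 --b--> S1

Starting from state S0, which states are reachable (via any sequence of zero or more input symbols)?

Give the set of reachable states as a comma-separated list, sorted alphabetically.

BFS from S0:
  visit S0: S0--a-->S2 (new), S0--b-->S1 (new)
  visit S2: S2--a-->S4 (new), S2--b-->S1 (seen)
  visit S1: S1--a-->S4 (seen), S1--b-->S1 (seen)
  visit S4: S4--a-->S1 (seen), S4--b-->S1 (seen)

Answer: S0, S1, S2, S4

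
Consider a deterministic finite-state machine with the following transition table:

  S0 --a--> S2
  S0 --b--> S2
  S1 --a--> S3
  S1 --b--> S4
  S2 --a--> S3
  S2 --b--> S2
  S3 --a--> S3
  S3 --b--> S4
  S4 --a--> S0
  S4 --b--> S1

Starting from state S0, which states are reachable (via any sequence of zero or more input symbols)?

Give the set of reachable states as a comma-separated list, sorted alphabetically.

BFS from S0:
  visit S0: S0--a-->S2 (new), S0--b-->S2 (seen)
  visit S2: S2--a-->S3 (new), S2--b-->S2 (seen)
  visit S3: S3--a-->S3 (seen), S3--b-->S4 (new)
  visit S4: S4--a-->S0 (seen), S4--b-->S1 (new)
  visit S1: S1--a-->S3 (seen), S1--b-->S4 (seen)

Answer: S0, S1, S2, S3, S4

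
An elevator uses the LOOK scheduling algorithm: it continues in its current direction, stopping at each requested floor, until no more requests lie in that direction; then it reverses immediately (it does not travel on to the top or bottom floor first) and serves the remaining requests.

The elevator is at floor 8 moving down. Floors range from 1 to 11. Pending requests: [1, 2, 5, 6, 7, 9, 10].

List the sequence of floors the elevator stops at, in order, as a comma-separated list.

Current: 8, moving DOWN
Serve below first (descending): [7, 6, 5, 2, 1]
Then reverse, serve above (ascending): [9, 10]

Answer: 7, 6, 5, 2, 1, 9, 10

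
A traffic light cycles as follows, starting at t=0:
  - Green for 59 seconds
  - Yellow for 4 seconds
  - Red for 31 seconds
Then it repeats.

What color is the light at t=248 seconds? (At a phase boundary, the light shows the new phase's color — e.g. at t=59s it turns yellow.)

Cycle length = 59 + 4 + 31 = 94s
t = 248, phase_t = 248 mod 94 = 60
59 <= 60 < 63 (yellow end) → YELLOW

Answer: yellow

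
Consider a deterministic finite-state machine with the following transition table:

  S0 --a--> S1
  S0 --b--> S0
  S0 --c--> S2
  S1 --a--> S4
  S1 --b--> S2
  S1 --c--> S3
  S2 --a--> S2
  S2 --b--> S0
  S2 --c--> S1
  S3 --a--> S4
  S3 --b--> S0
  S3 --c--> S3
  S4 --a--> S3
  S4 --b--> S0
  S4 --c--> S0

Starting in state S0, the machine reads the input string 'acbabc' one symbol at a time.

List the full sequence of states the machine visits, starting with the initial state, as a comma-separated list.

Start: S0
  read 'a': S0 --a--> S1
  read 'c': S1 --c--> S3
  read 'b': S3 --b--> S0
  read 'a': S0 --a--> S1
  read 'b': S1 --b--> S2
  read 'c': S2 --c--> S1

Answer: S0, S1, S3, S0, S1, S2, S1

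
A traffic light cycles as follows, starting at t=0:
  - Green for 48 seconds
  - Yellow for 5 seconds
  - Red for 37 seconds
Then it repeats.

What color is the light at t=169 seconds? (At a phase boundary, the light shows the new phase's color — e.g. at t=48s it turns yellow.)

Cycle length = 48 + 5 + 37 = 90s
t = 169, phase_t = 169 mod 90 = 79
79 >= 53 → RED

Answer: red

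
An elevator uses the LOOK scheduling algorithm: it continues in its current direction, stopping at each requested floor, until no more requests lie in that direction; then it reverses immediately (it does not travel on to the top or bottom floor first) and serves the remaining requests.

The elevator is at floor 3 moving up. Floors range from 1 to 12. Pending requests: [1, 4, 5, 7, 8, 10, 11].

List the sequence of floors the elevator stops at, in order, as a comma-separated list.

Current: 3, moving UP
Serve above first (ascending): [4, 5, 7, 8, 10, 11]
Then reverse, serve below (descending): [1]

Answer: 4, 5, 7, 8, 10, 11, 1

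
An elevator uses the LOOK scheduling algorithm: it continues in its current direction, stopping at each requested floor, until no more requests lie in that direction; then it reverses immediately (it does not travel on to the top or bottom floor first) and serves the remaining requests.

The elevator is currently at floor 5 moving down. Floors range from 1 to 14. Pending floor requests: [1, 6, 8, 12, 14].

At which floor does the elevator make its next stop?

Current floor: 5, direction: down
Requests above: [6, 8, 12, 14]
Requests below: [1]
Moving down and requests lie below → nearest below is max([1]) = 1

Answer: 1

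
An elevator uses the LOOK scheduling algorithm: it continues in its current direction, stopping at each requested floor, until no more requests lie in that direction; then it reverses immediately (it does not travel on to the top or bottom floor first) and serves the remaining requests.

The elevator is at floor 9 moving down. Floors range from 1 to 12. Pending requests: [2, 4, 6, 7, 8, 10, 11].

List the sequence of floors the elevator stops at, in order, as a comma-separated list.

Current: 9, moving DOWN
Serve below first (descending): [8, 7, 6, 4, 2]
Then reverse, serve above (ascending): [10, 11]

Answer: 8, 7, 6, 4, 2, 10, 11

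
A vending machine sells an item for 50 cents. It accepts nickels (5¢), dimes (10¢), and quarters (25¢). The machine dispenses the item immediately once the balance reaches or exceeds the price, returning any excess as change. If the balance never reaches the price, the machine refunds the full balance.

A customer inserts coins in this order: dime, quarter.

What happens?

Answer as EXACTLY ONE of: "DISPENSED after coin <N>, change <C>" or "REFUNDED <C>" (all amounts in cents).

Answer: REFUNDED 35

Derivation:
Price: 50¢
Coin 1 (dime, 10¢): balance = 10¢
Coin 2 (quarter, 25¢): balance = 35¢
All coins inserted, balance 35¢ < price 50¢ → REFUND 35¢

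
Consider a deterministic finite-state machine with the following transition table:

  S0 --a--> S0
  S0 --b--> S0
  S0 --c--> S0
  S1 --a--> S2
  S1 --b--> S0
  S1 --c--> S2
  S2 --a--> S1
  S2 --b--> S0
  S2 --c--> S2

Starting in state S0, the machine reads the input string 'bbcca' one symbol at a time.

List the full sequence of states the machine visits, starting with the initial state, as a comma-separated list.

Start: S0
  read 'b': S0 --b--> S0
  read 'b': S0 --b--> S0
  read 'c': S0 --c--> S0
  read 'c': S0 --c--> S0
  read 'a': S0 --a--> S0

Answer: S0, S0, S0, S0, S0, S0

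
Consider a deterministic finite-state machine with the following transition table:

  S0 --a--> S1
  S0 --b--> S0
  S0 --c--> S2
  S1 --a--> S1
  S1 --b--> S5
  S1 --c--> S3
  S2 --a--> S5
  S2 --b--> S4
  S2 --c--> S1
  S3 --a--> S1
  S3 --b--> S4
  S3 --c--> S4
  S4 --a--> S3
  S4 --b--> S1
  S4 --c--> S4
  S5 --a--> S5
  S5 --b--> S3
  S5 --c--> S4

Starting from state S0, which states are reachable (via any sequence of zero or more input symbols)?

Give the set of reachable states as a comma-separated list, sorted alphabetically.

BFS from S0:
  visit S0: S0--a-->S1 (new), S0--b-->S0 (seen), S0--c-->S2 (new)
  visit S1: S1--a-->S1 (seen), S1--b-->S5 (new), S1--c-->S3 (new)
  visit S2: S2--a-->S5 (seen), S2--b-->S4 (new), S2--c-->S1 (seen)
  visit S5: S5--a-->S5 (seen), S5--b-->S3 (seen), S5--c-->S4 (seen)
  visit S3: S3--a-->S1 (seen), S3--b-->S4 (seen), S3--c-->S4 (seen)
  visit S4: S4--a-->S3 (seen), S4--b-->S1 (seen), S4--c-->S4 (seen)

Answer: S0, S1, S2, S3, S4, S5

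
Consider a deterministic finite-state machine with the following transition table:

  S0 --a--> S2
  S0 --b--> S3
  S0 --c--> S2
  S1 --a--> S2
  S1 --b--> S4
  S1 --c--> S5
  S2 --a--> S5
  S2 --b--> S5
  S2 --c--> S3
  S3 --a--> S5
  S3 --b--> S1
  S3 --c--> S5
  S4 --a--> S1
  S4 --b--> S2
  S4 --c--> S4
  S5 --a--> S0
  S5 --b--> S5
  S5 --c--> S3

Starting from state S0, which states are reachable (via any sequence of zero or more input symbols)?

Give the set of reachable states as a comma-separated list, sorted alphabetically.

BFS from S0:
  visit S0: S0--a-->S2 (new), S0--b-->S3 (new), S0--c-->S2 (seen)
  visit S2: S2--a-->S5 (new), S2--b-->S5 (seen), S2--c-->S3 (seen)
  visit S3: S3--a-->S5 (seen), S3--b-->S1 (new), S3--c-->S5 (seen)
  visit S5: S5--a-->S0 (seen), S5--b-->S5 (seen), S5--c-->S3 (seen)
  visit S1: S1--a-->S2 (seen), S1--b-->S4 (new), S1--c-->S5 (seen)
  visit S4: S4--a-->S1 (seen), S4--b-->S2 (seen), S4--c-->S4 (seen)

Answer: S0, S1, S2, S3, S4, S5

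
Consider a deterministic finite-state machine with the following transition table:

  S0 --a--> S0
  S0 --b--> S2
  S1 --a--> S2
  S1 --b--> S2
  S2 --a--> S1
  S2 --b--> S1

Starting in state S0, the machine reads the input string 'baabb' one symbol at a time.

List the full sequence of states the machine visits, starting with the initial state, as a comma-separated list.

Answer: S0, S2, S1, S2, S1, S2

Derivation:
Start: S0
  read 'b': S0 --b--> S2
  read 'a': S2 --a--> S1
  read 'a': S1 --a--> S2
  read 'b': S2 --b--> S1
  read 'b': S1 --b--> S2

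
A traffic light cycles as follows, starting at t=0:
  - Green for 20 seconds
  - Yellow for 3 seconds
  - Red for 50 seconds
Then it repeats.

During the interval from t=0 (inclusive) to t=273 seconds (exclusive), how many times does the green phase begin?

Answer: 4

Derivation:
Cycle = 20+3+50 = 73s
green phase starts at t = k*73 + 0 for k=0,1,2,...
Need k*73+0 < 273 → k < 3.740
k ∈ {0, ..., 3} → 4 starts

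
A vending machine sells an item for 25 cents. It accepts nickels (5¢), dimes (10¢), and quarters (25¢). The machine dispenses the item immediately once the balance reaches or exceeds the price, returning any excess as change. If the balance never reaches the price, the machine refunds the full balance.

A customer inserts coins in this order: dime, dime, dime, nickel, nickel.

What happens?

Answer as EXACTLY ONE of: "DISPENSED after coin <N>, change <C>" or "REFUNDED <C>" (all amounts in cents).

Price: 25¢
Coin 1 (dime, 10¢): balance = 10¢
Coin 2 (dime, 10¢): balance = 20¢
Coin 3 (dime, 10¢): balance = 30¢
  → balance >= price → DISPENSE, change = 30 - 25 = 5¢

Answer: DISPENSED after coin 3, change 5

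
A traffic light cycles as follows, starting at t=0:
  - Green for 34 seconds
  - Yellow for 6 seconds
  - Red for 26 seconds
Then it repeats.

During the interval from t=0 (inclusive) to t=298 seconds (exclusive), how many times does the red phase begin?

Answer: 4

Derivation:
Cycle = 34+6+26 = 66s
red phase starts at t = k*66 + 40 for k=0,1,2,...
Need k*66+40 < 298 → k < 3.909
k ∈ {0, ..., 3} → 4 starts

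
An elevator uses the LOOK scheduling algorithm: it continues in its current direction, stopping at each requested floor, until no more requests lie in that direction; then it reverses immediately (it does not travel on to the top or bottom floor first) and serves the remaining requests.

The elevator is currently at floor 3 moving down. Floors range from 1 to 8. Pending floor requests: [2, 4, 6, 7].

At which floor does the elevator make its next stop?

Current floor: 3, direction: down
Requests above: [4, 6, 7]
Requests below: [2]
Moving down and requests lie below → nearest below is max([2]) = 2

Answer: 2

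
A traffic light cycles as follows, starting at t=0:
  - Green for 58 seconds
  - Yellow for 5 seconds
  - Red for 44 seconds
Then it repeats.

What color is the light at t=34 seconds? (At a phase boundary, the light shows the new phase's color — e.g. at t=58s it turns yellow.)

Cycle length = 58 + 5 + 44 = 107s
t = 34, phase_t = 34 mod 107 = 34
34 < 58 (green end) → GREEN

Answer: green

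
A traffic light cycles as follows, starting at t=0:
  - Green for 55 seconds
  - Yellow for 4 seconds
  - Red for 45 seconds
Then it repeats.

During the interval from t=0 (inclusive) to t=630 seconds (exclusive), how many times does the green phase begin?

Answer: 7

Derivation:
Cycle = 55+4+45 = 104s
green phase starts at t = k*104 + 0 for k=0,1,2,...
Need k*104+0 < 630 → k < 6.058
k ∈ {0, ..., 6} → 7 starts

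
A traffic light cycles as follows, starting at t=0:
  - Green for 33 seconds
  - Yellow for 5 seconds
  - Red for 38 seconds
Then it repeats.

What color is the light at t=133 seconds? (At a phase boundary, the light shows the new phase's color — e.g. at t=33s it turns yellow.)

Cycle length = 33 + 5 + 38 = 76s
t = 133, phase_t = 133 mod 76 = 57
57 >= 38 → RED

Answer: red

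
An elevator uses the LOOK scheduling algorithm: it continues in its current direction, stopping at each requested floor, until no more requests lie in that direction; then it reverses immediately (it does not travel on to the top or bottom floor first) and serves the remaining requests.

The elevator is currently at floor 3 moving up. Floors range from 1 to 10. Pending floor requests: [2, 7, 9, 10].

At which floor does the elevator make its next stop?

Answer: 7

Derivation:
Current floor: 3, direction: up
Requests above: [7, 9, 10]
Requests below: [2]
Moving up and requests lie above → nearest above is min([7, 9, 10]) = 7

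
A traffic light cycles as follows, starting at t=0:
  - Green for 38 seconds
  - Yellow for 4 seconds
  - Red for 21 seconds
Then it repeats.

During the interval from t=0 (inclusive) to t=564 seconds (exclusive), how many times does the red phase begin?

Answer: 9

Derivation:
Cycle = 38+4+21 = 63s
red phase starts at t = k*63 + 42 for k=0,1,2,...
Need k*63+42 < 564 → k < 8.286
k ∈ {0, ..., 8} → 9 starts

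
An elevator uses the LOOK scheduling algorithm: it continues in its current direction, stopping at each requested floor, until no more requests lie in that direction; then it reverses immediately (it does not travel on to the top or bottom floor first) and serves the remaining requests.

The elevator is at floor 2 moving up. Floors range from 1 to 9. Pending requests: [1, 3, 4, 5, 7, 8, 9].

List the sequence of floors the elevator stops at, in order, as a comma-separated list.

Current: 2, moving UP
Serve above first (ascending): [3, 4, 5, 7, 8, 9]
Then reverse, serve below (descending): [1]

Answer: 3, 4, 5, 7, 8, 9, 1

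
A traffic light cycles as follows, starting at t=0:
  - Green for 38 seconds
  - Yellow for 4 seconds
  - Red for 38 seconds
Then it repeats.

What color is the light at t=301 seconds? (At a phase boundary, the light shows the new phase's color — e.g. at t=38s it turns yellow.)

Cycle length = 38 + 4 + 38 = 80s
t = 301, phase_t = 301 mod 80 = 61
61 >= 42 → RED

Answer: red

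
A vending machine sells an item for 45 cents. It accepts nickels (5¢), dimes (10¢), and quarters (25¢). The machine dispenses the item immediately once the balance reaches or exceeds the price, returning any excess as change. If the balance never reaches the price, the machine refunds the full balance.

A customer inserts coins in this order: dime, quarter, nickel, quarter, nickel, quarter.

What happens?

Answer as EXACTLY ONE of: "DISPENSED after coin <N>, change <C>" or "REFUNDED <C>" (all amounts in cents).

Answer: DISPENSED after coin 4, change 20

Derivation:
Price: 45¢
Coin 1 (dime, 10¢): balance = 10¢
Coin 2 (quarter, 25¢): balance = 35¢
Coin 3 (nickel, 5¢): balance = 40¢
Coin 4 (quarter, 25¢): balance = 65¢
  → balance >= price → DISPENSE, change = 65 - 45 = 20¢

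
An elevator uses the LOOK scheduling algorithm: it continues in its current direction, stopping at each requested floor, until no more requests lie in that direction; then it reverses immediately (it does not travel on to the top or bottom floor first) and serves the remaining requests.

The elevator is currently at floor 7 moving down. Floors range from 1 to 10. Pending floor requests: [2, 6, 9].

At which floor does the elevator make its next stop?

Answer: 6

Derivation:
Current floor: 7, direction: down
Requests above: [9]
Requests below: [2, 6]
Moving down and requests lie below → nearest below is max([2, 6]) = 6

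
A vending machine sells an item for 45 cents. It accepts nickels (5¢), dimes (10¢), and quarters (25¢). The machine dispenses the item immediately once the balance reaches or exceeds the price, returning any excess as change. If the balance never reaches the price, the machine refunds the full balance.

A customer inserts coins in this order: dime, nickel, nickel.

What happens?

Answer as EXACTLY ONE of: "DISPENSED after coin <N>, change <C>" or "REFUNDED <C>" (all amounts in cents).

Answer: REFUNDED 20

Derivation:
Price: 45¢
Coin 1 (dime, 10¢): balance = 10¢
Coin 2 (nickel, 5¢): balance = 15¢
Coin 3 (nickel, 5¢): balance = 20¢
All coins inserted, balance 20¢ < price 45¢ → REFUND 20¢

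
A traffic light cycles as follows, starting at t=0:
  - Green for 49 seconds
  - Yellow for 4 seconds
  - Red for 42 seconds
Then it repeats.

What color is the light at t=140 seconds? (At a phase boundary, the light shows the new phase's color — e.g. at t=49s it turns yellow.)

Cycle length = 49 + 4 + 42 = 95s
t = 140, phase_t = 140 mod 95 = 45
45 < 49 (green end) → GREEN

Answer: green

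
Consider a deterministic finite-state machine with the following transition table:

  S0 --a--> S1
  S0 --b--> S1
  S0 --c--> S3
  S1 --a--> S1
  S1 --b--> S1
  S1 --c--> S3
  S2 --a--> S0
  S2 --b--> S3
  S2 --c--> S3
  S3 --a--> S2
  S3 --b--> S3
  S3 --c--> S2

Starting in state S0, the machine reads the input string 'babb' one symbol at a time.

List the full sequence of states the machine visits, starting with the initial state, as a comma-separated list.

Answer: S0, S1, S1, S1, S1

Derivation:
Start: S0
  read 'b': S0 --b--> S1
  read 'a': S1 --a--> S1
  read 'b': S1 --b--> S1
  read 'b': S1 --b--> S1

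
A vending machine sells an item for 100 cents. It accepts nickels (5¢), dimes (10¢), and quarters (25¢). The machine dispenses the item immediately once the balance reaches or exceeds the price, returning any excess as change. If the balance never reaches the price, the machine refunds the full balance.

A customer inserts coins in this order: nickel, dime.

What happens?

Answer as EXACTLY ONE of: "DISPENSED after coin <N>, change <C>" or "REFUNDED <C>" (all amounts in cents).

Price: 100¢
Coin 1 (nickel, 5¢): balance = 5¢
Coin 2 (dime, 10¢): balance = 15¢
All coins inserted, balance 15¢ < price 100¢ → REFUND 15¢

Answer: REFUNDED 15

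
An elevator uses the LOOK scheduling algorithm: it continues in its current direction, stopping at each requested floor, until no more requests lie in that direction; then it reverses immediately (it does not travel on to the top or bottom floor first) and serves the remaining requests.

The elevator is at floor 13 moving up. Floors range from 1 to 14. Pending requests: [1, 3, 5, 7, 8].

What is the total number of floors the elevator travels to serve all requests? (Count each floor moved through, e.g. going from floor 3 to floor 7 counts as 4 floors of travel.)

Start at floor 13 moving up, LOOK stop order: [8, 7, 5, 3, 1]
  13 → 8: |8-13| = 5, total = 5
  8 → 7: |7-8| = 1, total = 6
  7 → 5: |5-7| = 2, total = 8
  5 → 3: |3-5| = 2, total = 10
  3 → 1: |1-3| = 2, total = 12

Answer: 12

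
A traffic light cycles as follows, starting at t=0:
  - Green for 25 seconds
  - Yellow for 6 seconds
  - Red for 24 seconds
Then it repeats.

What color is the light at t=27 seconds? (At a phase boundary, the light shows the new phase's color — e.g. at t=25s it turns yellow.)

Cycle length = 25 + 6 + 24 = 55s
t = 27, phase_t = 27 mod 55 = 27
25 <= 27 < 31 (yellow end) → YELLOW

Answer: yellow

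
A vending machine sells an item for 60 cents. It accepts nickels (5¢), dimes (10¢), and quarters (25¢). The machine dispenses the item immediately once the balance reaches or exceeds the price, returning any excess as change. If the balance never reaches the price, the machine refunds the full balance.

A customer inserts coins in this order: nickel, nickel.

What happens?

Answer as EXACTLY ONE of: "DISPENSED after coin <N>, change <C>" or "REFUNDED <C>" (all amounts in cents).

Answer: REFUNDED 10

Derivation:
Price: 60¢
Coin 1 (nickel, 5¢): balance = 5¢
Coin 2 (nickel, 5¢): balance = 10¢
All coins inserted, balance 10¢ < price 60¢ → REFUND 10¢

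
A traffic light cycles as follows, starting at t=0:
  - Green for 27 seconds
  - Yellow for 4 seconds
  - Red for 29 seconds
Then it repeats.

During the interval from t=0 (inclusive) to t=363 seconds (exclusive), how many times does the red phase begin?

Cycle = 27+4+29 = 60s
red phase starts at t = k*60 + 31 for k=0,1,2,...
Need k*60+31 < 363 → k < 5.533
k ∈ {0, ..., 5} → 6 starts

Answer: 6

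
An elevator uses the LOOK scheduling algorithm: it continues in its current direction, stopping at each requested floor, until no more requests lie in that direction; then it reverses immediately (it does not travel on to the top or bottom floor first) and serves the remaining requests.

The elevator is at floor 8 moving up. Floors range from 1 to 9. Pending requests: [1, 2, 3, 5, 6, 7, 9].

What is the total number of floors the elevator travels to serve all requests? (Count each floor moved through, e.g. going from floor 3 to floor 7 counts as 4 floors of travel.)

Start at floor 8 moving up, LOOK stop order: [9, 7, 6, 5, 3, 2, 1]
  8 → 9: |9-8| = 1, total = 1
  9 → 7: |7-9| = 2, total = 3
  7 → 6: |6-7| = 1, total = 4
  6 → 5: |5-6| = 1, total = 5
  5 → 3: |3-5| = 2, total = 7
  3 → 2: |2-3| = 1, total = 8
  2 → 1: |1-2| = 1, total = 9

Answer: 9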